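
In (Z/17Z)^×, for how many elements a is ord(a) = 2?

1

φ(17) = 17 − 1 = 16 = 2^4.
Since (Z/17Z)^× is cyclic of order 16, the number of elements of order d is φ(d) when d | 16 and 0 otherwise.
2 | 16, and φ(2) = 2 − 1 = 1.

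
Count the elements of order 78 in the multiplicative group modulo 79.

24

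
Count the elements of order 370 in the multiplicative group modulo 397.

0

φ(397) = 397 − 1 = 396 = 2^2 · 3^2 · 11.
In a cyclic group of order 396, there are φ(d) elements of order d for each divisor d of 396, and zero for non-divisors.
Since 370 ∤ 396, the count is 0.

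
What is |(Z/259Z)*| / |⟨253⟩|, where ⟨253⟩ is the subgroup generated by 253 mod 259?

ord(253) | φ(259) = φ(7·37) = (7−1)·(37−1) = 6·36 = 216 = 2^3 · 3^3.
Divisors of 216: 1, 2, 3, 4, 6, 8, 9, 12, 18, 24, 27, 36, 54, 72, 108, 216.
Check 253^d mod 259 for each divisor in increasing order:
253^1 ≡ 253 (mod 259)
253^2 ≡ 36 (mod 259)
253^3 ≡ 43 (mod 259)
253^4 ≡ 1 (mod 259) ✓
So ord_259(253) = 4, hence |⟨253⟩| = 4.
Index = |(Z/259Z)^×| / |⟨253⟩| = 216 / 4 = 54.

54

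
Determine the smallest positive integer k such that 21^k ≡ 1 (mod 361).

The order of 21 must divide φ(361) = φ(19^2) = 19·(19−1) = 342 = 2 · 3^2 · 19.
Divisors of 342: 1, 2, 3, 6, 9, 18, 19, 38, 57, 114, 171, 342.
Check 21^d mod 361 for each divisor in increasing order:
21^1 ≡ 21
21^2 ≡ 80
21^3 ≡ 236
21^6 ≡ 102
21^9 ≡ 246
21^18 ≡ 229
21^19 ≡ 116
21^38 ≡ 99
21^57 ≡ 293
21^114 ≡ 292
21^171 ≡ 360
21^342 ≡ 1
So ord_361(21) = 342.

342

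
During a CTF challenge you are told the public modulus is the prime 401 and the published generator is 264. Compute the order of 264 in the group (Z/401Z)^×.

ord(264) | φ(401) = 401 − 1 = 400 = 2^4 · 5^2.
Divisors of 400: 1, 2, 4, 5, 8, 10, 16, 20, 25, 40, 50, 80, 100, 200, 400.
Check 264^d mod 401 for each divisor in increasing order:
264^1 ≡ 264 (mod 401)
264^2 ≡ 323 (mod 401)
264^4 ≡ 69 (mod 401)
264^5 ≡ 171 (mod 401)
264^8 ≡ 350 (mod 401)
264^10 ≡ 369 (mod 401)
264^16 ≡ 195 (mod 401)
264^20 ≡ 222 (mod 401)
264^25 ≡ 268 (mod 401)
264^40 ≡ 362 (mod 401)
264^50 ≡ 45 (mod 401)
264^80 ≡ 318 (mod 401)
264^100 ≡ 20 (mod 401)
264^200 ≡ 400 (mod 401)
264^400 ≡ 1 (mod 401) ✓
The smallest such exponent is 400, so the order of 264 is 400.

400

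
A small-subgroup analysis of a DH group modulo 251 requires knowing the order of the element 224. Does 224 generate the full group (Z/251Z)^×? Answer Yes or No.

Yes

φ(251) = 251 − 1 = 250 = 2 · 5^3.
It suffices to check that the order of 224 is not a proper divisor of 250: compute 224^(250/q) for q ∈ {2, 5}.
224^125 ≡ 250 (mod 251)  [q = 2: ≢ 1 ✓]
224^50 ≡ 113 (mod 251)  [q = 5: ≢ 1 ✓]
All checks pass, so 224 has order 250 and is a primitive root modulo 251.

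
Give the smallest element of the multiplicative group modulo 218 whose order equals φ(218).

11

φ(218) = φ(2)·φ(109) = 1·108 = 108 = 2^2 · 3^3.
Test candidates g = 2, 3, … against the prime factors q ∈ {2, 3} of φ(218): g is a generator iff g^(108/q) ≢ 1 for every such q.
g = 2: gcd(2, 218) = 2 > 1, not a unit — skip.
g = 3: 3^54 ≡ 1 — hits 1, so not a primitive root.
g = 4: gcd(4, 218) = 2 > 1, not a unit — skip.
g = 5: 5^54 ≡ 1 — hits 1, so not a primitive root.
g = 6: gcd(6, 218) = 2 > 1, not a unit — skip.
g = 7: 7^54 ≡ 1 — hits 1, so not a primitive root.
g = 8: gcd(8, 218) = 2 > 1, not a unit — skip.
g = 9: 9^54 ≡ 1 — hits 1, so not a primitive root.
g = 10: gcd(10, 218) = 2 > 1, not a unit — skip.
g = 11: 11^54 ≡ 217; 11^36 ≡ 45 — none is 1, so 11 is a primitive root.
So 11 is the smallest generator of (Z/218Z)^×.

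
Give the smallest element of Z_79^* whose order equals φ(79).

3

φ(79) = 79 − 1 = 78 = 2 · 3 · 13.
g is a primitive root iff g^(78/q) ≢ 1 (mod 79) for each prime q ∈ {2, 3, 13}.
g = 2: 2^39 ≡ 1 — hits 1, so not a primitive root.
g = 3: 3^39 ≡ 78; 3^26 ≡ 23; 3^6 ≡ 18 — none is 1, so 3 is a primitive root.
So 3 is the smallest generator of (Z/79Z)^×.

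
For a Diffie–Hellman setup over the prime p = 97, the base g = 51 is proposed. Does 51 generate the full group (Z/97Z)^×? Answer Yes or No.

φ(97) = 97 − 1 = 96 = 2^5 · 3.
Test 51^(96/q) mod 97 for each prime factor q of 96:
51^48 ≡ 96 (mod 97)  [q = 2: ≢ 1 ✓]
51^32 ≡ 1 (mod 97)  [q = 3: ≡ 1 ✗]
The check at q = 3 fails, so 51 generates a proper subgroup.

No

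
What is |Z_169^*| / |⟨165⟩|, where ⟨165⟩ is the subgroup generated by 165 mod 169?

4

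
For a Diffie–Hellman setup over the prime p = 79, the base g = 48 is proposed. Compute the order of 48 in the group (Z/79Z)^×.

78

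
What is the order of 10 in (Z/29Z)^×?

28

Since 10 ∈ (Z/29Z)^×, its order divides φ(29) = 29 − 1 = 28 = 2^2 · 7.
Divisors of 28: 1, 2, 4, 7, 14, 28.
Evaluate successive powers at the divisors of 28:
10^1 ≡ 10 (mod 29)
10^2 ≡ 13 (mod 29)
10^4 ≡ 24 (mod 29)
10^7 ≡ 17 (mod 29)
10^14 ≡ 28 (mod 29)
10^28 ≡ 1 (mod 29) ✓
The smallest such exponent is 28, so the order of 10 is 28.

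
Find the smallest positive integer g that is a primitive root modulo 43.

φ(43) = 43 − 1 = 42 = 2 · 3 · 7.
g is a primitive root iff g^(42/q) ≢ 1 (mod 43) for each prime q ∈ {2, 3, 7}.
g = 2: 2^21 ≡ 42; 2^14 ≡ 1 — hits 1, so not a primitive root.
g = 3: 3^21 ≡ 42; 3^14 ≡ 36; 3^6 ≡ 41 — none is 1, so 3 is a primitive root.
The smallest primitive root modulo 43 is 3.

3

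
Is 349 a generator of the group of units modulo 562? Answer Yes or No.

No

φ(562) = φ(2)·φ(281) = 1·280 = 280 = 2^3 · 5 · 7.
349 is a primitive root mod 562 iff 349^(φ(562)/q) ≢ 1 for every prime q | φ(562), i.e. q ∈ {2, 5, 7}.
349^140 ≡ 1 (mod 562)  [q = 2: ≡ 1 ✗]
349^56 ≡ 513 (mod 562)  [q = 5: ≢ 1 ✓]
349^40 ≡ 1 (mod 562)  [q = 7: ≡ 1 ✗]
Since 349^140 ≡ 1, the order of 349 divides 140 < 280, so 349 is not a primitive root.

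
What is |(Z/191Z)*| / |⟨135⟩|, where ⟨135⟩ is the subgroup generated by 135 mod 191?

2

Since 135 ∈ (Z/191Z)^×, its order divides φ(191) = 191 − 1 = 190 = 2 · 5 · 19.
Divisors of 190: 1, 2, 5, 10, 19, 38, 95, 190.
Compute 135^d (mod 191) for the divisors d until we hit 1:
135^1 ≡ 135 (mod 191)
135^2 ≡ 80 (mod 191)
135^5 ≡ 107 (mod 191)
135^10 ≡ 180 (mod 191)
135^19 ≡ 49 (mod 191)
135^38 ≡ 109 (mod 191)
135^95 ≡ 1 (mod 191) ✓
So ord_191(135) = 95, hence |⟨135⟩| = 95.
[(Z/191Z)^× : ⟨135⟩] = 190/95 = 2.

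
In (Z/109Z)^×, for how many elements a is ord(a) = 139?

0

φ(109) = 109 − 1 = 108 = 2^2 · 3^3.
Since (Z/109Z)^× is cyclic of order 108, the number of elements of order d is φ(d) when d | 108 and 0 otherwise.
Here 108 is not a multiple of 139, so there are no elements of order 139.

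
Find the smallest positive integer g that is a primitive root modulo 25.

2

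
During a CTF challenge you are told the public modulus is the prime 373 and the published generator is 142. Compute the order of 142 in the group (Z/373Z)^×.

124

The order of 142 must divide φ(373) = 373 − 1 = 372 = 2^2 · 3 · 31.
Divisors of 372: 1, 2, 3, 4, 6, 12, 31, 62, 93, 124, 186, 372.
Evaluate successive powers at the divisors of 372:
142^1 ≡ 142
142^2 ≡ 22
142^3 ≡ 140
142^4 ≡ 111
142^6 ≡ 204
142^12 ≡ 213
142^31 ≡ 104
142^62 ≡ 372
142^93 ≡ 269
142^124 ≡ 1
Therefore the multiplicative order of 142 modulo 373 is 124.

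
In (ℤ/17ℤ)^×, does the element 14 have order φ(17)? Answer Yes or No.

φ(17) = 17 − 1 = 16 = 2^4.
14 is a primitive root mod 17 iff 14^(φ(17)/q) ≢ 1 for every prime q | φ(17), i.e. q ∈ {2}.
14^8 ≡ 16 (mod 17)  [q = 2: ≢ 1 ✓]
All checks pass, so 14 has order 16 and is a primitive root modulo 17.

Yes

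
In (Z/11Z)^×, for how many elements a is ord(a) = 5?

φ(11) = 11 − 1 = 10 = 2 · 5.
In a cyclic group of order 10, there are φ(d) elements of order d for each divisor d of 10, and zero for non-divisors.
5 | 10, and φ(5) = 5 − 1 = 4.

4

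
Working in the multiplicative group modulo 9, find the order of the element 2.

6

The order of 2 must divide φ(9) = φ(3^2) = 3·(3−1) = 6 = 2 · 3.
Divisors of 6: 1, 2, 3, 6.
Check 2^d mod 9 for each divisor in increasing order:
2^1 ≡ 2 (mod 9)
2^2 ≡ 4 (mod 9)
2^3 ≡ 8 (mod 9)
2^6 ≡ 1 (mod 9) ✓
So ord_9(2) = 6.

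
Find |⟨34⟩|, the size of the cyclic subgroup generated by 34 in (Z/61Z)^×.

5

Since 34 ∈ (Z/61Z)^×, its order divides φ(61) = 61 − 1 = 60 = 2^2 · 3 · 5.
Divisors of 60: 1, 2, 3, 4, 5, 6, 10, 12, 15, 20, 30, 60.
Test each divisor d:
34^1 ≡ 34 (mod 61)
34^2 ≡ 58 (mod 61)
34^3 ≡ 20 (mod 61)
34^4 ≡ 9 (mod 61)
34^5 ≡ 1 (mod 61) ✓
Therefore the multiplicative order of 34 modulo 61 is 5.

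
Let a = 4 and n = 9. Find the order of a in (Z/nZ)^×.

3

ord(4) | φ(9) = φ(3^2) = 3·(3−1) = 6 = 2 · 3.
Divisors of 6: 1, 2, 3, 6.
Evaluate successive powers at the divisors of 6:
4^1 ≡ 4
4^2 ≡ 7
4^3 ≡ 1
Hence ord(4) = 3.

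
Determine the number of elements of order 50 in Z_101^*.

20

φ(101) = 101 − 1 = 100 = 2^2 · 5^2.
In a cyclic group of order 100, there are φ(d) elements of order d for each divisor d of 100, and zero for non-divisors.
50 = 2 · 5^2 divides 100, and φ(50) = 20.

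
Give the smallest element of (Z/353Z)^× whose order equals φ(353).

3

φ(353) = 353 − 1 = 352 = 2^5 · 11.
Test candidates g = 2, 3, … against the prime factors q ∈ {2, 11} of φ(353): g is a generator iff g^(352/q) ≢ 1 for every such q.
g = 2: 2^176 ≡ 1 — hits 1, so not a primitive root.
g = 3: 3^176 ≡ 352; 3^32 ≡ 140 — none is 1, so 3 is a primitive root.
The smallest primitive root modulo 353 is 3.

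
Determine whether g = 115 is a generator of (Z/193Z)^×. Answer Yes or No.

φ(193) = 193 − 1 = 192 = 2^6 · 3.
115 is a primitive root mod 193 iff 115^(φ(193)/q) ≢ 1 for every prime q | φ(193), i.e. q ∈ {2, 3}.
115^96 ≡ 192 (mod 193)  [q = 2: ≢ 1 ✓]
115^64 ≡ 84 (mod 193)  [q = 3: ≢ 1 ✓]
All checks pass, so 115 has order 192 and is a primitive root modulo 193.

Yes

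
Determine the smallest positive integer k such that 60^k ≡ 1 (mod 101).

Since 60 ∈ (Z/101Z)^×, its order divides φ(101) = 101 − 1 = 100 = 2^2 · 5^2.
Divisors of 100: 1, 2, 4, 5, 10, 20, 25, 50, 100.
Evaluate successive powers at the divisors of 100:
60^1 ≡ 60
60^2 ≡ 65
60^4 ≡ 84
60^5 ≡ 91
60^10 ≡ 100
60^20 ≡ 1
Therefore the multiplicative order of 60 modulo 101 is 20.

20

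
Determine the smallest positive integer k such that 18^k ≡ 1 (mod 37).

36

By Lagrange's theorem, ord_37(18) divides φ(37) = 37 − 1 = 36 = 2^2 · 3^2.
Divisors of 36: 1, 2, 3, 4, 6, 9, 12, 18, 36.
Evaluate successive powers at the divisors of 36:
18^1 ≡ 18 (mod 37)
18^2 ≡ 28 (mod 37)
18^3 ≡ 23 (mod 37)
18^4 ≡ 7 (mod 37)
18^6 ≡ 11 (mod 37)
18^9 ≡ 31 (mod 37)
18^12 ≡ 10 (mod 37)
18^18 ≡ 36 (mod 37)
18^36 ≡ 1 (mod 37) ✓
So ord_37(18) = 36.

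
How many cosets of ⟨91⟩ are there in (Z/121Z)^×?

2

ord(91) | φ(121) = φ(11^2) = 11·(11−1) = 110 = 2 · 5 · 11.
Divisors of 110: 1, 2, 5, 10, 11, 22, 55, 110.
Check 91^d mod 121 for each divisor in increasing order:
91^1 ≡ 91
91^2 ≡ 53
91^5 ≡ 67
91^10 ≡ 12
91^11 ≡ 3
91^22 ≡ 9
91^55 ≡ 1
Thus |⟨91⟩| = ord(91) = 55.
Index = |(Z/121Z)^×| / |⟨91⟩| = 110 / 55 = 2.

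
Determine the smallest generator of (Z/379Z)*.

φ(379) = 379 − 1 = 378 = 2 · 3^3 · 7.
g is a primitive root iff g^(378/q) ≢ 1 (mod 379) for each prime q ∈ {2, 3, 7}.
g = 2: 2^189 ≡ 378; 2^126 ≡ 327; 2^54 ≡ 125 — none is 1, so 2 is a primitive root.
The smallest primitive root modulo 379 is 2.

2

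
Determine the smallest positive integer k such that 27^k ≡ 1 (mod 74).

ord(27) | φ(74) = φ(2)·φ(37) = 1·36 = 36 = 2^2 · 3^2.
Divisors of 36: 1, 2, 3, 4, 6, 9, 12, 18, 36.
Evaluate successive powers at the divisors of 36:
27^1 ≡ 27 (mod 74)
27^2 ≡ 63 (mod 74)
27^3 ≡ 73 (mod 74)
27^4 ≡ 47 (mod 74)
27^6 ≡ 1 (mod 74) ✓
Therefore the multiplicative order of 27 modulo 74 is 6.

6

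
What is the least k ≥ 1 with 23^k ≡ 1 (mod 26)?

6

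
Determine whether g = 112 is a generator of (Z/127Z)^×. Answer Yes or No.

Yes

φ(127) = 127 − 1 = 126 = 2 · 3^2 · 7.
It suffices to check that the order of 112 is not a proper divisor of 126: compute 112^(126/q) for q ∈ {2, 3, 7}.
112^63 ≡ 126 (mod 127)  [q = 2: ≢ 1 ✓]
112^42 ≡ 107 (mod 127)  [q = 3: ≢ 1 ✓]
112^18 ≡ 2 (mod 127)  [q = 7: ≢ 1 ✓]
None equal 1, so ord_127(112) = 126: 112 is a primitive root.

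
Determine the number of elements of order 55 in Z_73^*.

0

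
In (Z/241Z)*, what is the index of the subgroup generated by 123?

ord(123) | φ(241) = 241 − 1 = 240 = 2^4 · 3 · 5.
Divisors of 240: 1, 2, 3, 4, 5, 6, 8, 10, 12, 15, 16, 20, 24, 30, 40, 48, 60, 80, 120, 240.
Compute 123^d (mod 241) for the divisors d until we hit 1:
123^1 ≡ 123 (mod 241)
123^2 ≡ 187 (mod 241)
123^3 ≡ 106 (mod 241)
123^4 ≡ 24 (mod 241)
123^5 ≡ 60 (mod 241)
123^6 ≡ 150 (mod 241)
123^8 ≡ 94 (mod 241)
123^10 ≡ 226 (mod 241)
123^12 ≡ 87 (mod 241)
123^15 ≡ 64 (mod 241)
123^16 ≡ 160 (mod 241)
123^20 ≡ 225 (mod 241)
123^24 ≡ 98 (mod 241)
123^30 ≡ 240 (mod 241)
123^40 ≡ 15 (mod 241)
123^48 ≡ 205 (mod 241)
123^60 ≡ 1 (mod 241) ✓
So ord_241(123) = 60, hence |⟨123⟩| = 60.
The index is φ(241) / ord(123) = 240 / 60 = 4.

4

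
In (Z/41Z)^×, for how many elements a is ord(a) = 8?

4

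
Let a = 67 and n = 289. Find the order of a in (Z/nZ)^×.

34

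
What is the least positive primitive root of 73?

φ(73) = 73 − 1 = 72 = 2^3 · 3^2.
Test candidates g = 2, 3, … against the prime factors q ∈ {2, 3} of φ(73): g is a generator iff g^(72/q) ≢ 1 for every such q.
g = 2: 2^36 ≡ 1 — hits 1, so not a primitive root.
g = 3: 3^36 ≡ 1 — hits 1, so not a primitive root.
g = 4: 4^36 ≡ 1 — hits 1, so not a primitive root.
g = 5: 5^36 ≡ 72; 5^24 ≡ 8 — none is 1, so 5 is a primitive root.
The smallest primitive root modulo 73 is 5.

5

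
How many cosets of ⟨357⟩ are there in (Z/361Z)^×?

1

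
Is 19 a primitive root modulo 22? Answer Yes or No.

Yes

φ(22) = φ(2)·φ(11) = 1·10 = 10 = 2 · 5.
An element g generates (Z/22Z)^× iff g^(10/q) ≢ 1 (mod 22) for each prime q ∈ {2, 5}.
19^5 ≡ 21 (mod 22)  [q = 2: ≢ 1 ✓]
19^2 ≡ 9 (mod 22)  [q = 5: ≢ 1 ✓]
None equal 1, so ord_22(19) = 10: 19 is a primitive root.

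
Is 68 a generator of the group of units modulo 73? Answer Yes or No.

Yes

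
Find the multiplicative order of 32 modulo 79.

39

Since 32 ∈ (Z/79Z)^×, its order divides φ(79) = 79 − 1 = 78 = 2 · 3 · 13.
Divisors of 78: 1, 2, 3, 6, 13, 26, 39, 78.
Compute 32^d (mod 79) for the divisors d until we hit 1:
32^1 ≡ 32
32^2 ≡ 76
32^3 ≡ 62
32^6 ≡ 52
32^13 ≡ 23
32^26 ≡ 55
32^39 ≡ 1
So ord_79(32) = 39.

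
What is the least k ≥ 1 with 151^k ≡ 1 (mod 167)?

Since 151 ∈ (Z/167Z)^×, its order divides φ(167) = 167 − 1 = 166 = 2 · 83.
Divisors of 166: 1, 2, 83, 166.
Compute 151^d (mod 167) for the divisors d until we hit 1:
151^1 ≡ 151
151^2 ≡ 89
151^83 ≡ 166
151^166 ≡ 1
Hence ord(151) = 166.

166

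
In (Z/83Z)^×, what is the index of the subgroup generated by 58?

Since 58 ∈ (Z/83Z)^×, its order divides φ(83) = 83 − 1 = 82 = 2 · 41.
Divisors of 82: 1, 2, 41, 82.
Compute 58^d (mod 83) for the divisors d until we hit 1:
58^1 ≡ 58 (mod 83)
58^2 ≡ 44 (mod 83)
58^41 ≡ 82 (mod 83)
58^82 ≡ 1 (mod 83) ✓
Thus |⟨58⟩| = ord(58) = 82.
[(Z/83Z)^× : ⟨58⟩] = 82/82 = 1.

1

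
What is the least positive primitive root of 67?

2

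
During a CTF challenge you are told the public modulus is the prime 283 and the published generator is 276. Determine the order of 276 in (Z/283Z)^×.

ord(276) | φ(283) = 283 − 1 = 282 = 2 · 3 · 47.
Divisors of 282: 1, 2, 3, 6, 47, 94, 141, 282.
Check 276^d mod 283 for each divisor in increasing order:
276^1 ≡ 276 (mod 283)
276^2 ≡ 49 (mod 283)
276^3 ≡ 223 (mod 283)
276^6 ≡ 204 (mod 283)
276^47 ≡ 45 (mod 283)
276^94 ≡ 44 (mod 283)
276^141 ≡ 282 (mod 283)
276^282 ≡ 1 (mod 283) ✓
Hence ord(276) = 282.

282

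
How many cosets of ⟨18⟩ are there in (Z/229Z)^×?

Since 18 ∈ (Z/229Z)^×, its order divides φ(229) = 229 − 1 = 228 = 2^2 · 3 · 19.
Divisors of 228: 1, 2, 3, 4, 6, 12, 19, 38, 57, 76, 114, 228.
Test each divisor d:
18^1 ≡ 18 (mod 229)
18^2 ≡ 95 (mod 229)
18^3 ≡ 107 (mod 229)
18^4 ≡ 94 (mod 229)
18^6 ≡ 228 (mod 229)
18^12 ≡ 1 (mod 229) ✓
So ord_229(18) = 12, hence |⟨18⟩| = 12.
The index is φ(229) / ord(18) = 228 / 12 = 19.

19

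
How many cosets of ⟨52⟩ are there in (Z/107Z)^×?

2

Since 52 ∈ (Z/107Z)^×, its order divides φ(107) = 107 − 1 = 106 = 2 · 53.
Divisors of 106: 1, 2, 53, 106.
Test each divisor d:
52^1 ≡ 52
52^2 ≡ 29
52^53 ≡ 1
Thus |⟨52⟩| = ord(52) = 53.
The index is φ(107) / ord(52) = 106 / 53 = 2.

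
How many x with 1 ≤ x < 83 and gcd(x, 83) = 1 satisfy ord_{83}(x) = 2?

φ(83) = 83 − 1 = 82 = 2 · 41.
(Z/83Z)^× is cyclic (|G| = 82); a cyclic group of order m has exactly φ(d) elements of each order d | m, and none otherwise.
2 | 82, and φ(2) = 2 − 1 = 1.

1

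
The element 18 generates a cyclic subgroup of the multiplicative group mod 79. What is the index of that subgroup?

6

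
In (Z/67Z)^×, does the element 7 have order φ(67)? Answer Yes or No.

φ(67) = 67 − 1 = 66 = 2 · 3 · 11.
It suffices to check that the order of 7 is not a proper divisor of 66: compute 7^(66/q) for q ∈ {2, 3, 11}.
7^33 ≡ 66 (mod 67)  [q = 2: ≢ 1 ✓]
7^22 ≡ 29 (mod 67)  [q = 3: ≢ 1 ✓]
7^6 ≡ 64 (mod 67)  [q = 11: ≢ 1 ✓]
All checks pass, so 7 has order 66 and is a primitive root modulo 67.

Yes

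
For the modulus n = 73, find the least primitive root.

5

φ(73) = 73 − 1 = 72 = 2^3 · 3^2.
g is a primitive root iff g^(72/q) ≢ 1 (mod 73) for each prime q ∈ {2, 3}.
g = 2: 2^36 ≡ 1 — hits 1, so not a primitive root.
g = 3: 3^36 ≡ 1 — hits 1, so not a primitive root.
g = 4: 4^36 ≡ 1 — hits 1, so not a primitive root.
g = 5: 5^36 ≡ 72; 5^24 ≡ 8 — none is 1, so 5 is a primitive root.
So 5 is the smallest generator of (Z/73Z)^×.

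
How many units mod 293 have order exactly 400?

φ(293) = 293 − 1 = 292 = 2^2 · 73.
Since (Z/293Z)^× is cyclic of order 292, the number of elements of order d is φ(d) when d | 292 and 0 otherwise.
Here 292 is not a multiple of 400, so there are no elements of order 400.

0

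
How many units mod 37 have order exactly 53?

0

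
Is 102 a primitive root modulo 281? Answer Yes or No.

No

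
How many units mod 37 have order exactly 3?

φ(37) = 37 − 1 = 36 = 2^2 · 3^2.
(Z/37Z)^× is cyclic (|G| = 36); a cyclic group of order m has exactly φ(d) elements of each order d | m, and none otherwise.
3 | 36, and φ(3) = 3 − 1 = 2.

2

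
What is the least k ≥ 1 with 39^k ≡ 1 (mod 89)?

11

Since 39 ∈ (Z/89Z)^×, its order divides φ(89) = 89 − 1 = 88 = 2^3 · 11.
Divisors of 88: 1, 2, 4, 8, 11, 22, 44, 88.
Compute 39^d (mod 89) for the divisors d until we hit 1:
39^1 ≡ 39 (mod 89)
39^2 ≡ 8 (mod 89)
39^4 ≡ 64 (mod 89)
39^8 ≡ 2 (mod 89)
39^11 ≡ 1 (mod 89) ✓
The smallest such exponent is 11, so the order of 39 is 11.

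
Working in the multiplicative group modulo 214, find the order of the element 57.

53

By Lagrange's theorem, ord_214(57) divides φ(214) = φ(2)·φ(107) = 1·106 = 106 = 2 · 53.
Divisors of 106: 1, 2, 53, 106.
Test each divisor d:
57^1 ≡ 57 (mod 214)
57^2 ≡ 39 (mod 214)
57^53 ≡ 1 (mod 214) ✓
Hence ord(57) = 53.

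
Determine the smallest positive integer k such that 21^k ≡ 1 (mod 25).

5

Since 21 ∈ (Z/25Z)^×, its order divides φ(25) = φ(5^2) = 5·(5−1) = 20 = 2^2 · 5.
Divisors of 20: 1, 2, 4, 5, 10, 20.
Test each divisor d:
21^1 ≡ 21 (mod 25)
21^2 ≡ 16 (mod 25)
21^4 ≡ 6 (mod 25)
21^5 ≡ 1 (mod 25) ✓
Hence ord(21) = 5.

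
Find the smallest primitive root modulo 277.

5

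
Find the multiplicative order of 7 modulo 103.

By Lagrange's theorem, ord_103(7) divides φ(103) = 103 − 1 = 102 = 2 · 3 · 17.
Divisors of 102: 1, 2, 3, 6, 17, 34, 51, 102.
Test each divisor d:
7^1 ≡ 7
7^2 ≡ 49
7^3 ≡ 34
7^6 ≡ 23
7^17 ≡ 46
7^34 ≡ 56
7^51 ≡ 1
So ord_103(7) = 51.

51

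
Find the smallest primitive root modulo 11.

φ(11) = 11 − 1 = 10 = 2 · 5.
g is a primitive root iff g^(10/q) ≢ 1 (mod 11) for each prime q ∈ {2, 5}.
g = 2: 2^5 ≡ 10; 2^2 ≡ 4 — none is 1, so 2 is a primitive root.
Hence the least primitive root of 11 is 2.

2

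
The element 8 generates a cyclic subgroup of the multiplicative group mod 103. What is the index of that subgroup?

6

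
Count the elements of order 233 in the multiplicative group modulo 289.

φ(289) = φ(17^2) = 17·(17−1) = 272 = 2^4 · 17.
Since (Z/289Z)^× is cyclic of order 272, the number of elements of order d is φ(d) when d | 272 and 0 otherwise.
233 does not divide 272, so no element of (Z/289Z)^× has order 233.

0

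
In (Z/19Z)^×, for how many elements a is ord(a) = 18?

6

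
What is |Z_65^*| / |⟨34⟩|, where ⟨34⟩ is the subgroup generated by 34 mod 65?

12

By Lagrange's theorem, ord_65(34) divides φ(65) = φ(5·13) = (5−1)·(13−1) = 4·12 = 48 = 2^4 · 3.
Divisors of 48: 1, 2, 3, 4, 6, 8, 12, 16, 24, 48.
Evaluate successive powers at the divisors of 48:
34^1 ≡ 34
34^2 ≡ 51
34^3 ≡ 44
34^4 ≡ 1
So ord_65(34) = 4, hence |⟨34⟩| = 4.
Index = |(Z/65Z)^×| / |⟨34⟩| = 48 / 4 = 12.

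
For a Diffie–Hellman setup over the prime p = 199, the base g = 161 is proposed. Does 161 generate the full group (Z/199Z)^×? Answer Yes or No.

No

φ(199) = 199 − 1 = 198 = 2 · 3^2 · 11.
It suffices to check that the order of 161 is not a proper divisor of 198: compute 161^(198/q) for q ∈ {2, 3, 11}.
161^99 ≡ 1 (mod 199)  [q = 2: ≡ 1 ✗]
161^66 ≡ 92 (mod 199)  [q = 3: ≢ 1 ✓]
161^18 ≡ 61 (mod 199)  [q = 11: ≢ 1 ✓]
161^99 ≡ 1 shows ord(161) | 99, strictly less than φ(199); not a primitive root.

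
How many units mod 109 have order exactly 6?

2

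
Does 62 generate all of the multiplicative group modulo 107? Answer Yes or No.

No

φ(107) = 107 − 1 = 106 = 2 · 53.
Test 62^(106/q) mod 107 for each prime factor q of 106:
62^53 ≡ 1 (mod 107)  [q = 2: ≡ 1 ✗]
62^2 ≡ 99 (mod 107)  [q = 53: ≢ 1 ✓]
The check at q = 2 fails, so 62 generates a proper subgroup.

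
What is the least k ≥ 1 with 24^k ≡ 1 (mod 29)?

7

By Lagrange's theorem, ord_29(24) divides φ(29) = 29 − 1 = 28 = 2^2 · 7.
Divisors of 28: 1, 2, 4, 7, 14, 28.
Check 24^d mod 29 for each divisor in increasing order:
24^1 ≡ 24
24^2 ≡ 25
24^4 ≡ 16
24^7 ≡ 1
So ord_29(24) = 7.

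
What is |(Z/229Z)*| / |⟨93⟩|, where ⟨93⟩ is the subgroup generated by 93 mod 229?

By Lagrange's theorem, ord_229(93) divides φ(229) = 229 − 1 = 228 = 2^2 · 3 · 19.
Divisors of 228: 1, 2, 3, 4, 6, 12, 19, 38, 57, 76, 114, 228.
Test each divisor d:
93^1 ≡ 93
93^2 ≡ 176
93^3 ≡ 109
93^4 ≡ 61
93^6 ≡ 202
93^12 ≡ 42
93^19 ≡ 107
93^38 ≡ 228
93^57 ≡ 122
93^76 ≡ 1
Thus |⟨93⟩| = ord(93) = 76.
The index is φ(229) / ord(93) = 228 / 76 = 3.

3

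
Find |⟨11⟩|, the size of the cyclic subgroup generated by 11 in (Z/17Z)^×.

16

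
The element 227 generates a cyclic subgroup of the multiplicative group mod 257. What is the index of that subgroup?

The order of 227 must divide φ(257) = 257 − 1 = 256 = 2^8.
Divisors of 256: 1, 2, 4, 8, 16, 32, 64, 128, 256.
Check 227^d mod 257 for each divisor in increasing order:
227^1 ≡ 227 (mod 257)
227^2 ≡ 129 (mod 257)
227^4 ≡ 193 (mod 257)
227^8 ≡ 241 (mod 257)
227^16 ≡ 256 (mod 257)
227^32 ≡ 1 (mod 257) ✓
Thus |⟨227⟩| = ord(227) = 32.
Index = |(Z/257Z)^×| / |⟨227⟩| = 256 / 32 = 8.

8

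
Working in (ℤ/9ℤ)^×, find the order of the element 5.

6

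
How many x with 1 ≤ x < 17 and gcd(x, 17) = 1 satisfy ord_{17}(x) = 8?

4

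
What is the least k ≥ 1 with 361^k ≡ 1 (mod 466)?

The order of 361 must divide φ(466) = φ(2)·φ(233) = 1·232 = 232 = 2^3 · 29.
Divisors of 232: 1, 2, 4, 8, 29, 58, 116, 232.
Compute 361^d (mod 466) for the divisors d until we hit 1:
361^1 ≡ 361
361^2 ≡ 307
361^4 ≡ 117
361^8 ≡ 175
361^29 ≡ 1
So ord_466(361) = 29.

29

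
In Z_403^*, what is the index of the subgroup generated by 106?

By Lagrange's theorem, ord_403(106) divides φ(403) = φ(13·31) = (13−1)·(31−1) = 12·30 = 360 = 2^3 · 3^2 · 5.
Divisors of 360: 1, 2, 3, 4, 5, 6, 8, 9, 10, 12, 15, 18, 20, 24, 30, 36, 40, 45, 60, 72, 90, 120, 180, 360.
Evaluate successive powers at the divisors of 360:
106^1 ≡ 106
106^2 ≡ 355
106^3 ≡ 151
106^4 ≡ 289
106^5 ≡ 6
106^6 ≡ 233
106^8 ≡ 100
106^9 ≡ 122
106^10 ≡ 36
106^12 ≡ 287
106^15 ≡ 216
106^18 ≡ 376
106^20 ≡ 87
106^24 ≡ 157
106^30 ≡ 311
106^36 ≡ 326
106^40 ≡ 315
106^45 ≡ 278
106^60 ≡ 1
The order of 106 is 60, so the subgroup it generates has 60 elements.
The index is φ(403) / ord(106) = 360 / 60 = 6.

6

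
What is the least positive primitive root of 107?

2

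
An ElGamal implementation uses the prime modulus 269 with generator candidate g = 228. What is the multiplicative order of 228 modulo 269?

134

The order of 228 must divide φ(269) = 269 − 1 = 268 = 2^2 · 67.
Divisors of 268: 1, 2, 4, 67, 134, 268.
Evaluate successive powers at the divisors of 268:
228^1 ≡ 228 (mod 269)
228^2 ≡ 67 (mod 269)
228^4 ≡ 185 (mod 269)
228^67 ≡ 268 (mod 269)
228^134 ≡ 1 (mod 269) ✓
So ord_269(228) = 134.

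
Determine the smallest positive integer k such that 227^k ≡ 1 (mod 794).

396

Since 227 ∈ (Z/794Z)^×, its order divides φ(794) = φ(2)·φ(397) = 1·396 = 396 = 2^2 · 3^2 · 11.
Divisors of 396: 1, 2, 3, 4, 6, 9, 11, 12, 18, 22, 33, 36, 44, 66, 99, 132, 198, 396.
Evaluate successive powers at the divisors of 396:
227^1 ≡ 227
227^2 ≡ 713
227^3 ≡ 669
227^4 ≡ 209
227^6 ≡ 539
227^9 ≡ 115
227^11 ≡ 213
227^12 ≡ 711
227^18 ≡ 521
227^22 ≡ 111
227^33 ≡ 617
227^36 ≡ 687
227^44 ≡ 411
227^66 ≡ 363
227^99 ≡ 63
227^132 ≡ 759
227^198 ≡ 793
227^396 ≡ 1
So ord_794(227) = 396.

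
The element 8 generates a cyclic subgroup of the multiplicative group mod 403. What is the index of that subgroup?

18

By Lagrange's theorem, ord_403(8) divides φ(403) = φ(13·31) = (13−1)·(31−1) = 12·30 = 360 = 2^3 · 3^2 · 5.
Divisors of 360: 1, 2, 3, 4, 5, 6, 8, 9, 10, 12, 15, 18, 20, 24, 30, 36, 40, 45, 60, 72, 90, 120, 180, 360.
Test each divisor d:
8^1 ≡ 8
8^2 ≡ 64
8^3 ≡ 109
8^4 ≡ 66
8^5 ≡ 125
8^6 ≡ 194
8^8 ≡ 326
8^9 ≡ 190
8^10 ≡ 311
8^12 ≡ 157
8^15 ≡ 187
8^18 ≡ 233
8^20 ≡ 1
So ord_403(8) = 20, hence |⟨8⟩| = 20.
Index = |(Z/403Z)^×| / |⟨8⟩| = 360 / 20 = 18.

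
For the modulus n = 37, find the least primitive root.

2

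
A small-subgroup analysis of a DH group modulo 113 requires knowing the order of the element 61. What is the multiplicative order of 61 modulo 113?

ord(61) | φ(113) = 113 − 1 = 112 = 2^4 · 7.
Divisors of 112: 1, 2, 4, 7, 8, 14, 16, 28, 56, 112.
Evaluate successive powers at the divisors of 112:
61^1 ≡ 61
61^2 ≡ 105
61^4 ≡ 64
61^7 ≡ 69
61^8 ≡ 28
61^14 ≡ 15
61^16 ≡ 106
61^28 ≡ 112
61^56 ≡ 1
Therefore the multiplicative order of 61 modulo 113 is 56.

56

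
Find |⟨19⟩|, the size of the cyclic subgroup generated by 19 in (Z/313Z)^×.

26

Since 19 ∈ (Z/313Z)^×, its order divides φ(313) = 313 − 1 = 312 = 2^3 · 3 · 13.
Divisors of 312: 1, 2, 3, 4, 6, 8, 12, 13, 24, 26, 39, 52, 78, 104, 156, 312.
Check 19^d mod 313 for each divisor in increasing order:
19^1 ≡ 19
19^2 ≡ 48
19^3 ≡ 286
19^4 ≡ 113
19^6 ≡ 103
19^8 ≡ 249
19^12 ≡ 280
19^13 ≡ 312
19^24 ≡ 150
19^26 ≡ 1
The smallest such exponent is 26, so the order of 19 is 26.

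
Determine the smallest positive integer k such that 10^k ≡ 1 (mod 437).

The order of 10 must divide φ(437) = φ(19·23) = (19−1)·(23−1) = 18·22 = 396 = 2^2 · 3^2 · 11.
Divisors of 396: 1, 2, 3, 4, 6, 9, 11, 12, 18, 22, 33, 36, 44, 66, 99, 132, 198, 396.
Check 10^d mod 437 for each divisor in increasing order:
10^1 ≡ 10 (mod 437)
10^2 ≡ 100 (mod 437)
10^3 ≡ 126 (mod 437)
10^4 ≡ 386 (mod 437)
10^6 ≡ 144 (mod 437)
10^9 ≡ 227 (mod 437)
10^11 ≡ 413 (mod 437)
10^12 ≡ 197 (mod 437)
10^18 ≡ 400 (mod 437)
10^22 ≡ 139 (mod 437)
10^33 ≡ 160 (mod 437)
10^36 ≡ 58 (mod 437)
10^44 ≡ 93 (mod 437)
10^66 ≡ 254 (mod 437)
10^99 ≡ 436 (mod 437)
10^132 ≡ 277 (mod 437)
10^198 ≡ 1 (mod 437) ✓
Hence ord(10) = 198.

198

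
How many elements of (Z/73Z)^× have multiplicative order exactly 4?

2

φ(73) = 73 − 1 = 72 = 2^3 · 3^2.
Since (Z/73Z)^× is cyclic of order 72, the number of elements of order d is φ(d) when d | 72 and 0 otherwise.
4 = 2^2 divides 72, and φ(4) = 2.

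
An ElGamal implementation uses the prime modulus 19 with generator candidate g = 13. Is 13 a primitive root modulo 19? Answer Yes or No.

Yes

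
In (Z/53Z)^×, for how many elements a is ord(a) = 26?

12

φ(53) = 53 − 1 = 52 = 2^2 · 13.
Since (Z/53Z)^× is cyclic of order 52, the number of elements of order d is φ(d) when d | 52 and 0 otherwise.
26 = 2 · 13 divides 52, and φ(26) = 12.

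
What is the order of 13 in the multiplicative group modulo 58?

14

Since 13 ∈ (Z/58Z)^×, its order divides φ(58) = φ(2)·φ(29) = 1·28 = 28 = 2^2 · 7.
Divisors of 28: 1, 2, 4, 7, 14, 28.
Check 13^d mod 58 for each divisor in increasing order:
13^1 ≡ 13 (mod 58)
13^2 ≡ 53 (mod 58)
13^4 ≡ 25 (mod 58)
13^7 ≡ 57 (mod 58)
13^14 ≡ 1 (mod 58) ✓
So ord_58(13) = 14.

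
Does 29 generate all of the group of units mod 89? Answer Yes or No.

Yes

φ(89) = 89 − 1 = 88 = 2^3 · 11.
Test 29^(88/q) mod 89 for each prime factor q of 88:
29^44 ≡ 88 (mod 89)  [q = 2: ≢ 1 ✓]
29^8 ≡ 4 (mod 89)  [q = 11: ≢ 1 ✓]
None equal 1, so ord_89(29) = 88: 29 is a primitive root.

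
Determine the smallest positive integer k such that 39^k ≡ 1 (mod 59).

The order of 39 must divide φ(59) = 59 − 1 = 58 = 2 · 29.
Divisors of 58: 1, 2, 29, 58.
Test each divisor d:
39^1 ≡ 39 (mod 59)
39^2 ≡ 46 (mod 59)
39^29 ≡ 58 (mod 59)
39^58 ≡ 1 (mod 59) ✓
The smallest such exponent is 58, so the order of 39 is 58.

58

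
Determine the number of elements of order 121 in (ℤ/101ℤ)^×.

φ(101) = 101 − 1 = 100 = 2^2 · 5^2.
(Z/101Z)^× is cyclic (|G| = 100); a cyclic group of order m has exactly φ(d) elements of each order d | m, and none otherwise.
Since 121 ∤ 100, the count is 0.

0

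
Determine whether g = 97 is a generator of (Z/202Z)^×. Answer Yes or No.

φ(202) = φ(2)·φ(101) = 1·100 = 100 = 2^2 · 5^2.
An element g generates (Z/202Z)^× iff g^(100/q) ≢ 1 (mod 202) for each prime q ∈ {2, 5}.
97^50 ≡ 1 (mod 202)  [q = 2: ≡ 1 ✗]
97^20 ≡ 137 (mod 202)  [q = 5: ≢ 1 ✓]
Since 97^50 ≡ 1, the order of 97 divides 50 < 100, so 97 is not a primitive root.

No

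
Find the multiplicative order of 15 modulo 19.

18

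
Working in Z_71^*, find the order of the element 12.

35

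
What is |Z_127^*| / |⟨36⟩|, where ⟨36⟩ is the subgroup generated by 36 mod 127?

The order of 36 must divide φ(127) = 127 − 1 = 126 = 2 · 3^2 · 7.
Divisors of 126: 1, 2, 3, 6, 7, 9, 14, 18, 21, 42, 63, 126.
Test each divisor d:
36^1 ≡ 36 (mod 127)
36^2 ≡ 26 (mod 127)
36^3 ≡ 47 (mod 127)
36^6 ≡ 50 (mod 127)
36^7 ≡ 22 (mod 127)
36^9 ≡ 64 (mod 127)
36^14 ≡ 103 (mod 127)
36^18 ≡ 32 (mod 127)
36^21 ≡ 107 (mod 127)
36^42 ≡ 19 (mod 127)
36^63 ≡ 1 (mod 127) ✓
Thus |⟨36⟩| = ord(36) = 63.
The index is φ(127) / ord(36) = 126 / 63 = 2.

2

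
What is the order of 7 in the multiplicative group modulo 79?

The order of 7 must divide φ(79) = 79 − 1 = 78 = 2 · 3 · 13.
Divisors of 78: 1, 2, 3, 6, 13, 26, 39, 78.
Evaluate successive powers at the divisors of 78:
7^1 ≡ 7 (mod 79)
7^2 ≡ 49 (mod 79)
7^3 ≡ 27 (mod 79)
7^6 ≡ 18 (mod 79)
7^13 ≡ 56 (mod 79)
7^26 ≡ 55 (mod 79)
7^39 ≡ 78 (mod 79)
7^78 ≡ 1 (mod 79) ✓
The smallest such exponent is 78, so the order of 7 is 78.

78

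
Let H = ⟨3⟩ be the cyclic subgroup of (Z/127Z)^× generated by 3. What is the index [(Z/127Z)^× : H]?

1

ord(3) | φ(127) = 127 − 1 = 126 = 2 · 3^2 · 7.
Divisors of 126: 1, 2, 3, 6, 7, 9, 14, 18, 21, 42, 63, 126.
Check 3^d mod 127 for each divisor in increasing order:
3^1 ≡ 3 (mod 127)
3^2 ≡ 9 (mod 127)
3^3 ≡ 27 (mod 127)
3^6 ≡ 94 (mod 127)
3^7 ≡ 28 (mod 127)
3^9 ≡ 125 (mod 127)
3^14 ≡ 22 (mod 127)
3^18 ≡ 4 (mod 127)
3^21 ≡ 108 (mod 127)
3^42 ≡ 107 (mod 127)
3^63 ≡ 126 (mod 127)
3^126 ≡ 1 (mod 127) ✓
So ord_127(3) = 126, hence |⟨3⟩| = 126.
Index = |(Z/127Z)^×| / |⟨3⟩| = 126 / 126 = 1.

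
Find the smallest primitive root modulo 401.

3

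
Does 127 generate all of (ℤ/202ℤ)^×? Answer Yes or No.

φ(202) = φ(2)·φ(101) = 1·100 = 100 = 2^2 · 5^2.
Test 127^(100/q) mod 202 for each prime factor q of 100:
127^50 ≡ 201 (mod 202)  [q = 2: ≢ 1 ✓]
127^20 ≡ 137 (mod 202)  [q = 5: ≢ 1 ✓]
All checks pass, so 127 has order 100 and is a primitive root modulo 202.

Yes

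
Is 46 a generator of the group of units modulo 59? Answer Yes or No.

φ(59) = 59 − 1 = 58 = 2 · 29.
Test 46^(58/q) mod 59 for each prime factor q of 58:
46^29 ≡ 1 (mod 59)  [q = 2: ≡ 1 ✗]
46^2 ≡ 51 (mod 59)  [q = 29: ≢ 1 ✓]
Since 46^29 ≡ 1, the order of 46 divides 29 < 58, so 46 is not a primitive root.

No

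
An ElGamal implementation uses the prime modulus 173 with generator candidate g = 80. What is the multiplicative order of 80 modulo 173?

4

ord(80) | φ(173) = 173 − 1 = 172 = 2^2 · 43.
Divisors of 172: 1, 2, 4, 43, 86, 172.
Evaluate successive powers at the divisors of 172:
80^1 ≡ 80 (mod 173)
80^2 ≡ 172 (mod 173)
80^4 ≡ 1 (mod 173) ✓
Hence ord(80) = 4.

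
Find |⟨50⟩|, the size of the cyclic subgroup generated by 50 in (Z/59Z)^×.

58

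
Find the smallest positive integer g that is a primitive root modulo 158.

φ(158) = φ(2)·φ(79) = 1·78 = 78 = 2 · 3 · 13.
g is a primitive root iff g^(78/q) ≢ 1 (mod 158) for each prime q ∈ {2, 3, 13}.
g = 2: gcd(2, 158) = 2 > 1, not a unit — skip.
g = 3: 3^39 ≡ 157; 3^26 ≡ 23; 3^6 ≡ 97 — none is 1, so 3 is a primitive root.
The smallest primitive root modulo 158 is 3.

3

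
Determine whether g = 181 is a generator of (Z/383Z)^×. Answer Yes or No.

Yes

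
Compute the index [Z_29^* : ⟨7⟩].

Since 7 ∈ (Z/29Z)^×, its order divides φ(29) = 29 − 1 = 28 = 2^2 · 7.
Divisors of 28: 1, 2, 4, 7, 14, 28.
Evaluate successive powers at the divisors of 28:
7^1 ≡ 7 (mod 29)
7^2 ≡ 20 (mod 29)
7^4 ≡ 23 (mod 29)
7^7 ≡ 1 (mod 29) ✓
So ord_29(7) = 7, hence |⟨7⟩| = 7.
The index is φ(29) / ord(7) = 28 / 7 = 4.

4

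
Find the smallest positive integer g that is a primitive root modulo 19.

2

φ(19) = 19 − 1 = 18 = 2 · 3^2.
g is a primitive root iff g^(18/q) ≢ 1 (mod 19) for each prime q ∈ {2, 3}.
g = 2: 2^9 ≡ 18; 2^6 ≡ 7 — none is 1, so 2 is a primitive root.
The smallest primitive root modulo 19 is 2.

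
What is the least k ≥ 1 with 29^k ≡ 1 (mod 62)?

10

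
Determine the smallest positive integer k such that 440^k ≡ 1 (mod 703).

18

By Lagrange's theorem, ord_703(440) divides φ(703) = φ(19·37) = (19−1)·(37−1) = 18·36 = 648 = 2^3 · 3^4.
Divisors of 648: 1, 2, 3, 4, 6, 8, 9, 12, 18, 24, 27, 36, 54, 72, 81, 108, 162, 216, 324, 648.
Check 440^d mod 703 for each divisor in increasing order:
440^1 ≡ 440 (mod 703)
440^2 ≡ 275 (mod 703)
440^3 ≡ 84 (mod 703)
440^4 ≡ 404 (mod 703)
440^6 ≡ 26 (mod 703)
440^8 ≡ 120 (mod 703)
440^9 ≡ 75 (mod 703)
440^12 ≡ 676 (mod 703)
440^18 ≡ 1 (mod 703) ✓
The smallest such exponent is 18, so the order of 440 is 18.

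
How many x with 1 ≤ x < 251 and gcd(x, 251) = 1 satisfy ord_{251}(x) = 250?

100

φ(251) = 251 − 1 = 250 = 2 · 5^3.
In a cyclic group of order 250, there are φ(d) elements of order d for each divisor d of 250, and zero for non-divisors.
250 = 2 · 5^3 divides 250, and φ(250) = 100.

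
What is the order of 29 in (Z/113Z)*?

Since 29 ∈ (Z/113Z)^×, its order divides φ(113) = 113 − 1 = 112 = 2^4 · 7.
Divisors of 112: 1, 2, 4, 7, 8, 14, 16, 28, 56, 112.
Compute 29^d (mod 113) for the divisors d until we hit 1:
29^1 ≡ 29 (mod 113)
29^2 ≡ 50 (mod 113)
29^4 ≡ 14 (mod 113)
29^7 ≡ 73 (mod 113)
29^8 ≡ 83 (mod 113)
29^14 ≡ 18 (mod 113)
29^16 ≡ 109 (mod 113)
29^28 ≡ 98 (mod 113)
29^56 ≡ 112 (mod 113)
29^112 ≡ 1 (mod 113) ✓
The smallest such exponent is 112, so the order of 29 is 112.

112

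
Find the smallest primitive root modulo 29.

φ(29) = 29 − 1 = 28 = 2^2 · 7.
g is a primitive root iff g^(28/q) ≢ 1 (mod 29) for each prime q ∈ {2, 7}.
g = 2: 2^14 ≡ 28; 2^4 ≡ 16 — none is 1, so 2 is a primitive root.
So 2 is the smallest generator of (Z/29Z)^×.

2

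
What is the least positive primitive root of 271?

6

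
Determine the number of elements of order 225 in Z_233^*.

0

φ(233) = 233 − 1 = 232 = 2^3 · 29.
(Z/233Z)^× is cyclic (|G| = 232); a cyclic group of order m has exactly φ(d) elements of each order d | m, and none otherwise.
Here 232 is not a multiple of 225, so there are no elements of order 225.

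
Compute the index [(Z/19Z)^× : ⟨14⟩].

1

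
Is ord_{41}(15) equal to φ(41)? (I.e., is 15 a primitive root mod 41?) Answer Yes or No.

φ(41) = 41 − 1 = 40 = 2^3 · 5.
An element g generates (Z/41Z)^× iff g^(40/q) ≢ 1 (mod 41) for each prime q ∈ {2, 5}.
15^20 ≡ 40 (mod 41)  [q = 2: ≢ 1 ✓]
15^8 ≡ 18 (mod 41)  [q = 5: ≢ 1 ✓]
All checks pass, so 15 has order 40 and is a primitive root modulo 41.

Yes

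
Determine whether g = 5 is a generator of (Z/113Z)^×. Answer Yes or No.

Yes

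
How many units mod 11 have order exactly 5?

4

φ(11) = 11 − 1 = 10 = 2 · 5.
Since (Z/11Z)^× is cyclic of order 10, the number of elements of order d is φ(d) when d | 10 and 0 otherwise.
5 | 10, and φ(5) = 5 − 1 = 4.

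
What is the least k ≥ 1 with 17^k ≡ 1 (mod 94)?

23

The order of 17 must divide φ(94) = φ(2)·φ(47) = 1·46 = 46 = 2 · 23.
Divisors of 46: 1, 2, 23, 46.
Compute 17^d (mod 94) for the divisors d until we hit 1:
17^1 ≡ 17
17^2 ≡ 7
17^23 ≡ 1
Hence ord(17) = 23.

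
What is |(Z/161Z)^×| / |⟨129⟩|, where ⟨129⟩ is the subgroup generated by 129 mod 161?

2

Since 129 ∈ (Z/161Z)^×, its order divides φ(161) = φ(7·23) = (7−1)·(23−1) = 6·22 = 132 = 2^2 · 3 · 11.
Divisors of 132: 1, 2, 3, 4, 6, 11, 12, 22, 33, 44, 66, 132.
Test each divisor d:
129^1 ≡ 129 (mod 161)
129^2 ≡ 58 (mod 161)
129^3 ≡ 76 (mod 161)
129^4 ≡ 144 (mod 161)
129^6 ≡ 141 (mod 161)
129^11 ≡ 68 (mod 161)
129^12 ≡ 78 (mod 161)
129^22 ≡ 116 (mod 161)
129^33 ≡ 160 (mod 161)
129^44 ≡ 93 (mod 161)
129^66 ≡ 1 (mod 161) ✓
So ord_161(129) = 66, hence |⟨129⟩| = 66.
The index is φ(161) / ord(129) = 132 / 66 = 2.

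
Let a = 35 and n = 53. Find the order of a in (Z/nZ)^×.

52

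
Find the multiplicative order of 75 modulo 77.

ord(75) | φ(77) = φ(7·11) = (7−1)·(11−1) = 6·10 = 60 = 2^2 · 3 · 5.
Divisors of 60: 1, 2, 3, 4, 5, 6, 10, 12, 15, 20, 30, 60.
Evaluate successive powers at the divisors of 60:
75^1 ≡ 75
75^2 ≡ 4
75^3 ≡ 69
75^4 ≡ 16
75^5 ≡ 45
75^6 ≡ 64
75^10 ≡ 23
75^12 ≡ 15
75^15 ≡ 34
75^20 ≡ 67
75^30 ≡ 1
Hence ord(75) = 30.

30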